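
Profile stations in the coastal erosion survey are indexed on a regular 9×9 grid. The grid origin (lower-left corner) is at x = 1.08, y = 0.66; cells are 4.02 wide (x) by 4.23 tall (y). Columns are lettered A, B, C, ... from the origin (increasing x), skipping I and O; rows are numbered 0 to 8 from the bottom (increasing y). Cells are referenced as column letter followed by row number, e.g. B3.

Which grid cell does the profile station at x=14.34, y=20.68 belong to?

D4

Column index: ⌊(14.34 − 1.08) / 4.02⌋ = ⌊3.299⌋ = 3 → column D
Row offset from origin: ⌊(20.68 − 0.66) / 4.23⌋ = ⌊4.733⌋ = 4 → row 4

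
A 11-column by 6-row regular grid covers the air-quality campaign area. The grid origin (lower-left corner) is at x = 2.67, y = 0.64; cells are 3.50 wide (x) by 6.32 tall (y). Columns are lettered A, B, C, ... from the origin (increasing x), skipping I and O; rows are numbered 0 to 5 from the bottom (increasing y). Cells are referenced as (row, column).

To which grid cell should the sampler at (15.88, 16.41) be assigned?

(2, D)

Column index: ⌊(15.88 − 2.67) / 3.50⌋ = ⌊3.774⌋ = 3 → column D
Row offset from origin: ⌊(16.41 − 0.64) / 6.32⌋ = ⌊2.495⌋ = 2 → row 2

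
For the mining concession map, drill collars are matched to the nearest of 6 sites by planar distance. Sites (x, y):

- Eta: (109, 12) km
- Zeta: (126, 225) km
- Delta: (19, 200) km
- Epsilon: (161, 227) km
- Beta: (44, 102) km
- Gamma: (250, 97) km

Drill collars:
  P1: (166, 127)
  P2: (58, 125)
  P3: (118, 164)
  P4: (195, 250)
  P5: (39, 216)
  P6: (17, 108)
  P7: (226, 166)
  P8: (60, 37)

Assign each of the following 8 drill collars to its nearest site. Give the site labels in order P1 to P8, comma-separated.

Gamma, Beta, Zeta, Epsilon, Delta, Beta, Gamma, Eta

P1 → Gamma (d²=7956.00)
P2 → Beta (d²=725.00)
P3 → Zeta (d²=3785.00)
P4 → Epsilon (d²=1685.00)
P5 → Delta (d²=656.00)
P6 → Beta (d²=765.00)
P7 → Gamma (d²=5337.00)
P8 → Eta (d²=3026.00)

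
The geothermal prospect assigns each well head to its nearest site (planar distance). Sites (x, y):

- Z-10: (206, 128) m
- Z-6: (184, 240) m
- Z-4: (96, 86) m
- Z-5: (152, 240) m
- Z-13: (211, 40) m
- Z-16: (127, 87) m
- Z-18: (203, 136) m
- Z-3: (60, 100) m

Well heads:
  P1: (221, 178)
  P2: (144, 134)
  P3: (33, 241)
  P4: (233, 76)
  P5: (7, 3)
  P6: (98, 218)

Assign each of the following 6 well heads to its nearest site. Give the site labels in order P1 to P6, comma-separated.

Z-18, Z-16, Z-5, Z-13, Z-3, Z-5

P1 → Z-18 (d²=2088.00)
P2 → Z-16 (d²=2498.00)
P3 → Z-5 (d²=14162.00)
P4 → Z-13 (d²=1780.00)
P5 → Z-3 (d²=12218.00)
P6 → Z-5 (d²=3400.00)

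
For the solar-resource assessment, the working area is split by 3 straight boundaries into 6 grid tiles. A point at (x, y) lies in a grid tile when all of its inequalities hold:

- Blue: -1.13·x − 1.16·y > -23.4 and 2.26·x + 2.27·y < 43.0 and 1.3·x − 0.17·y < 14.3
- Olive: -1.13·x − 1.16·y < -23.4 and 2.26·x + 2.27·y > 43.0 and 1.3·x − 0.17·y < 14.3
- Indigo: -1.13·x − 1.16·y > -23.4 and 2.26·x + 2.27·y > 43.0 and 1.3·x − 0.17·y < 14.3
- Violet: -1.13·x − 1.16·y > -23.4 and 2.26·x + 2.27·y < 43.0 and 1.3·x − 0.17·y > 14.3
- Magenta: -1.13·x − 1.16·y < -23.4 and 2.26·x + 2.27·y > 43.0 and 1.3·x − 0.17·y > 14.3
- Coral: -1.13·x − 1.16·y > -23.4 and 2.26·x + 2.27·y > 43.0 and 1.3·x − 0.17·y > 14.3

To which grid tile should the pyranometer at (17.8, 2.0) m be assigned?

-1.13·17.8 − 1.16·2.0 = -22.434, which is > -23.4
2.26·17.8 + 2.27·2.0 = 44.768, which is > 43.0
1.3·17.8 − 0.17·2.0 = 22.800, which is > 14.3
This sign pattern matches Coral.

Coral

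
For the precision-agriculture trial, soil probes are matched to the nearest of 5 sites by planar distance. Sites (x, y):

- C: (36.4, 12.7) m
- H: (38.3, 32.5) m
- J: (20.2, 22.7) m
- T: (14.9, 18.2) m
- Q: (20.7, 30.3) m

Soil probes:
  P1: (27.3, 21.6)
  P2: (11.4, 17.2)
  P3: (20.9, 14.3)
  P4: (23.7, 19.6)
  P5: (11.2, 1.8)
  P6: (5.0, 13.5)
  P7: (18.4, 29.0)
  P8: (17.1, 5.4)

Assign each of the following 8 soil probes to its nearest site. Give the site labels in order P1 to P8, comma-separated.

J, T, T, J, T, T, Q, T

P1 → J (d²=51.62)
P2 → T (d²=13.25)
P3 → T (d²=51.21)
P4 → J (d²=21.86)
P5 → T (d²=282.65)
P6 → T (d²=120.10)
P7 → Q (d²=6.98)
P8 → T (d²=168.68)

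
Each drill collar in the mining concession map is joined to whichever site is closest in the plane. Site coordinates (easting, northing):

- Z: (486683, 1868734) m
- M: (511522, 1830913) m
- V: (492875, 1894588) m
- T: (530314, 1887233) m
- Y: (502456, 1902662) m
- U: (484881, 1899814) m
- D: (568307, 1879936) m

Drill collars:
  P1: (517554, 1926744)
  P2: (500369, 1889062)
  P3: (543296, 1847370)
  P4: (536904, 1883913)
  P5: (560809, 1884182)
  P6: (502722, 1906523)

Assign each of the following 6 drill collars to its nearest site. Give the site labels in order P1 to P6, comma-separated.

Y, V, M, T, D, Y

P1 → Y (d²=807892328.00)
P2 → V (d²=86696712.00)
P3 → M (d²=1280419925.00)
P4 → T (d²=54450500.00)
P5 → D (d²=74248520.00)
P6 → Y (d²=14978077.00)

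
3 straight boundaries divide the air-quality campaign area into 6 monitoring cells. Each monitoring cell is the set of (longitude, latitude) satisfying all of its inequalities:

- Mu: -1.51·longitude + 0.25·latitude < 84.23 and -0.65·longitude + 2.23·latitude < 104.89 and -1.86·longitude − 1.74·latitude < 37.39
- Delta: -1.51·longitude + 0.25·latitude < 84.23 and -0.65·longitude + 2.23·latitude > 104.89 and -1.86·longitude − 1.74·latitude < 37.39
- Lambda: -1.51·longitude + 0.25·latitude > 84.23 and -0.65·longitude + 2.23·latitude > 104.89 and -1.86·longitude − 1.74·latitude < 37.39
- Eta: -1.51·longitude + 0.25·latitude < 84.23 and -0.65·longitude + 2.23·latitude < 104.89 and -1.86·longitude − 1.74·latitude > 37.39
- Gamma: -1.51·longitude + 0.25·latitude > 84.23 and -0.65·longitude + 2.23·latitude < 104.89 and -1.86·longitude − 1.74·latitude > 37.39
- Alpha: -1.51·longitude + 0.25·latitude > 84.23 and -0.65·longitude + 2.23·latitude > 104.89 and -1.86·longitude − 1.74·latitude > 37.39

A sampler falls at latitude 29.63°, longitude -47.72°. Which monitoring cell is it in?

Mu

-1.51·-47.72 + 0.25·29.63 = 79.465, which is < 84.23
-0.65·-47.72 + 2.23·29.63 = 97.093, which is < 104.89
-1.86·-47.72 − 1.74·29.63 = 37.203, which is < 37.39
This sign pattern matches Mu.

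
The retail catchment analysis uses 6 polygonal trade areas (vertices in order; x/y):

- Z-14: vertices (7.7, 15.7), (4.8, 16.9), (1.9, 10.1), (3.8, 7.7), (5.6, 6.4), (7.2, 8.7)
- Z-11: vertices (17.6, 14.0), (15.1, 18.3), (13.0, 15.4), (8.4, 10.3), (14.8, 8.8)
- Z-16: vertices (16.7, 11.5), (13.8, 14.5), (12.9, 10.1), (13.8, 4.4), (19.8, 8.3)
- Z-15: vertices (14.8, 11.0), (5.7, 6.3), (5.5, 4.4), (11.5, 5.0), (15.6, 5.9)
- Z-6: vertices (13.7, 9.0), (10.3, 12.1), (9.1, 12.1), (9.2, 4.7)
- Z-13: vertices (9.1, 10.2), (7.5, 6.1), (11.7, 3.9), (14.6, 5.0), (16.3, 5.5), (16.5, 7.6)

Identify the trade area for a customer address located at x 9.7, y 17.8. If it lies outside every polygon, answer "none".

Cast a ray rightward from (9.7, 17.8). For each polygon, the edges (by vertex number in listed order) whose endpoints lie on opposite sides of y = 17.8, where each meets that height, and whether that is right or left of the point:
Z-14: no edge straddles that height → 0 crossings.
Z-11: 1–2 at x≈15.39 (right), 2–3 at x≈14.74 (right) → 2 crossings.
Z-16: no edge straddles that height → 0 crossings.
Z-15: no edge straddles that height → 0 crossings.
Z-6: no edge straddles that height → 0 crossings.
Z-13: no edge straddles that height → 0 crossings.
All counts are even, so the point lies outside every listed polygon.

none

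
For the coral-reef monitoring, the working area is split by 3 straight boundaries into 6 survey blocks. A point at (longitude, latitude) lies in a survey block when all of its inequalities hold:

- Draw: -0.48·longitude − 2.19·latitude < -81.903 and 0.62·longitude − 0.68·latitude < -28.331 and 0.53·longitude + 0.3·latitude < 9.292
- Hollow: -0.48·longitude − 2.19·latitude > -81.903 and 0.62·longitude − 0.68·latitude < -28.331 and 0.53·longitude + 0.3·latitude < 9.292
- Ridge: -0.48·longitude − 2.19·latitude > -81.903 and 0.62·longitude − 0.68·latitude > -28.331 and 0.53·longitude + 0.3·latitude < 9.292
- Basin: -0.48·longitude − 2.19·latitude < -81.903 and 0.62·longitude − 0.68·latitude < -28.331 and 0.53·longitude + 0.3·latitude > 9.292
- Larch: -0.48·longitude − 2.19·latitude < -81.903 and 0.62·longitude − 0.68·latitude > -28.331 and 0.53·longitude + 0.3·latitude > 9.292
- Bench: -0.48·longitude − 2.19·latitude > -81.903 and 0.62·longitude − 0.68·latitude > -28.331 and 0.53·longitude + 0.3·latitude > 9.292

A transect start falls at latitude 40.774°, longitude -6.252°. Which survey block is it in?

-0.48·-6.252 − 2.19·40.774 = -86.294, which is < -81.903
0.62·-6.252 − 0.68·40.774 = -31.603, which is < -28.331
0.53·-6.252 + 0.3·40.774 = 8.919, which is < 9.292
This sign pattern matches Draw.

Draw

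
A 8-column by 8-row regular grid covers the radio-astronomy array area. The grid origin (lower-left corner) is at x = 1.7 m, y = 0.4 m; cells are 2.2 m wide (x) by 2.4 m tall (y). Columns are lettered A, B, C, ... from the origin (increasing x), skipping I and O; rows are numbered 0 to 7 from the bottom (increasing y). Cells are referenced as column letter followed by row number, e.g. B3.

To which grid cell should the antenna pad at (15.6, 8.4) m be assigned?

Column index: ⌊(15.6 − 1.7) / 2.2⌋ = ⌊6.318⌋ = 6 → column G
Row offset from origin: ⌊(8.4 − 0.4) / 2.4⌋ = ⌊3.333⌋ = 3 → row 3

G3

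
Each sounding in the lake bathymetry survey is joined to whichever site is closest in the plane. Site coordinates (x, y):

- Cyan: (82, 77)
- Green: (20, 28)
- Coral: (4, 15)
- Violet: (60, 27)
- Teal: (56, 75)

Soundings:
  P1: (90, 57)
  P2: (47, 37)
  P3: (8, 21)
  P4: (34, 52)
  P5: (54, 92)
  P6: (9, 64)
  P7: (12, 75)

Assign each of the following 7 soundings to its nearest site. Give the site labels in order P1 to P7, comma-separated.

Cyan, Violet, Coral, Green, Teal, Green, Teal

P1 → Cyan (d²=464.00)
P2 → Violet (d²=269.00)
P3 → Coral (d²=52.00)
P4 → Green (d²=772.00)
P5 → Teal (d²=293.00)
P6 → Green (d²=1417.00)
P7 → Teal (d²=1936.00)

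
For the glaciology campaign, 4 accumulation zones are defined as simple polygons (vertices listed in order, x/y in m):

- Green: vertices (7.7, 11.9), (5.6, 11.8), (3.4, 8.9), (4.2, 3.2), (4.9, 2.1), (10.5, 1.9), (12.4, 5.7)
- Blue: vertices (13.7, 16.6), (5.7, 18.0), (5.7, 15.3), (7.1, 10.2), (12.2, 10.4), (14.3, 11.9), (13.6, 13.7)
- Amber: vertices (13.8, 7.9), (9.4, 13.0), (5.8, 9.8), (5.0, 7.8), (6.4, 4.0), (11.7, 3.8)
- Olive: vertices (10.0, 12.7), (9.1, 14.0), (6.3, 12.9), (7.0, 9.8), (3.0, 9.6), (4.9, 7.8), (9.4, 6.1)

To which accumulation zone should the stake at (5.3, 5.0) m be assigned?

Green

Cast a ray rightward from (5.3, 5.0). For each polygon, the edges (by vertex number in listed order) whose endpoints lie on opposite sides of y = 5.0, where each meets that height, and whether that is right or left of the point:
Green: 3–4 at x≈3.95 (left), 6–7 at x≈12.05 (right) → 1 crossing.
Blue: no edge straddles that height → 0 crossings.
Amber: 4–5 at x≈6.03 (right), 6–1 at x≈12.31 (right) → 2 crossings.
Olive: no edge straddles that height → 0 crossings.
Only Green has an odd count, so the point is inside Green.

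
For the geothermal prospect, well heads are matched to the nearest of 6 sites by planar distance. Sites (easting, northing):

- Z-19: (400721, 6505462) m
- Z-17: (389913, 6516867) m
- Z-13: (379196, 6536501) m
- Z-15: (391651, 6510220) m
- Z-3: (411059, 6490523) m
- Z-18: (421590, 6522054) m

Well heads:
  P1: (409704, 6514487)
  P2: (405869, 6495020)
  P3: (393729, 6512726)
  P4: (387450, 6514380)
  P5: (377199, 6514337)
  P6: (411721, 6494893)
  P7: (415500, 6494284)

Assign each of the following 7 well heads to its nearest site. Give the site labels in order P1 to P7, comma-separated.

Z-19, Z-3, Z-15, Z-17, Z-17, Z-3, Z-3

P1 → Z-19 (d²=162144914.00)
P2 → Z-3 (d²=47159109.00)
P3 → Z-15 (d²=10598120.00)
P4 → Z-17 (d²=12251538.00)
P5 → Z-17 (d²=168046696.00)
P6 → Z-3 (d²=19535144.00)
P7 → Z-3 (d²=33867602.00)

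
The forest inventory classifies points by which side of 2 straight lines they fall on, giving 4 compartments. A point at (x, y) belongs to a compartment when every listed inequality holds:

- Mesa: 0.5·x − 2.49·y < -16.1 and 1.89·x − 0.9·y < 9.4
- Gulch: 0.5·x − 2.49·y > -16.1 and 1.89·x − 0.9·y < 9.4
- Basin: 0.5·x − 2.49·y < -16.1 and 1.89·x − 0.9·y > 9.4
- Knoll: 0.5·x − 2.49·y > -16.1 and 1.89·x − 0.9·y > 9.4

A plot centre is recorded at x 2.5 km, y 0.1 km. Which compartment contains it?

0.5·2.5 − 2.49·0.1 = 1.001, which is > -16.1
1.89·2.5 − 0.9·0.1 = 4.635, which is < 9.4
This sign pattern matches Gulch.

Gulch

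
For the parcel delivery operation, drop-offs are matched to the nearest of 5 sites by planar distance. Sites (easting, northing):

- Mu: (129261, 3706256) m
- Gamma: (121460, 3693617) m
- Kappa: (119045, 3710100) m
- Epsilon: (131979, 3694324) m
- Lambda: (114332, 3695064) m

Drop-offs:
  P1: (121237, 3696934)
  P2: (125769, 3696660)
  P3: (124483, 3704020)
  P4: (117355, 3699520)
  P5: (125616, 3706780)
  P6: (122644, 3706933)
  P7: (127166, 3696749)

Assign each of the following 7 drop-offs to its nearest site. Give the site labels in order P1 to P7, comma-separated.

Gamma, Gamma, Mu, Lambda, Mu, Kappa, Epsilon

P1 → Gamma (d²=11052218.00)
P2 → Gamma (d²=27827330.00)
P3 → Mu (d²=27828980.00)
P4 → Lambda (d²=28994465.00)
P5 → Mu (d²=13560601.00)
P6 → Kappa (d²=22982690.00)
P7 → Epsilon (d²=29045594.00)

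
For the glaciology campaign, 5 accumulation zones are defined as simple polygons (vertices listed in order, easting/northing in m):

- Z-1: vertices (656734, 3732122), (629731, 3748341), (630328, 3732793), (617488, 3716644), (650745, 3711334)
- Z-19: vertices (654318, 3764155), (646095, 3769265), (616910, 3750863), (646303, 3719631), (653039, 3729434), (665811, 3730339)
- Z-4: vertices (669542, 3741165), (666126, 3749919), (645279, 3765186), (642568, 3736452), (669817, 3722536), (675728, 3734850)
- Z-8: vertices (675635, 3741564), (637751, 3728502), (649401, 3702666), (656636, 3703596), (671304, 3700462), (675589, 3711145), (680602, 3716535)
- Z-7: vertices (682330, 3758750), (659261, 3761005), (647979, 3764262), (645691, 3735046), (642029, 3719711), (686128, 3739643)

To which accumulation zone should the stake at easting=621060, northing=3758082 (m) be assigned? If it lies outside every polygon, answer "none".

none

Cast a ray rightward from (621060, 3758082). For each polygon, the edges (by vertex number in listed order) whose endpoints lie on opposite sides of northing = 3758082, where each meets that height, and whether that is right or left of the point:
Z-1: no edge straddles that height → 0 crossings.
Z-19: 2–3 at easting≈628359.1 (right), 6–1 at easting≈656382.0 (right) → 2 crossings.
Z-4: 2–3 at easting≈654979.5 (right), 3–4 at easting≈644608.8 (right) → 2 crossings.
Z-8: no edge straddles that height → 0 crossings.
Z-7: 3–4 at easting≈647495.0 (right), 6–1 at easting≈682462.8 (right) → 2 crossings.
All counts are even, so the point lies outside every listed polygon.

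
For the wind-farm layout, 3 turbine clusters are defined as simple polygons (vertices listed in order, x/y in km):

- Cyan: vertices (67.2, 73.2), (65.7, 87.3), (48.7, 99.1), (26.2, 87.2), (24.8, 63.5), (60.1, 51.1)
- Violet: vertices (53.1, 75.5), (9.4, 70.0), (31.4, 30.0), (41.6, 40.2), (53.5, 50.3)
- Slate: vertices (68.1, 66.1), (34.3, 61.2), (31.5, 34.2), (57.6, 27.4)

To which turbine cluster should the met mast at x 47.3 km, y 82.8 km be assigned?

Cyan

Cast a ray rightward from (47.3, 82.8). For each polygon, the edges (by vertex number in listed order) whose endpoints lie on opposite sides of y = 82.8, where each meets that height, and whether that is right or left of the point:
Cyan: 1–2 at x≈66.18 (right), 4–5 at x≈25.94 (left) → 1 crossing.
Violet: no edge straddles that height → 0 crossings.
Slate: no edge straddles that height → 0 crossings.
Only Cyan has an odd count, so the point is inside Cyan.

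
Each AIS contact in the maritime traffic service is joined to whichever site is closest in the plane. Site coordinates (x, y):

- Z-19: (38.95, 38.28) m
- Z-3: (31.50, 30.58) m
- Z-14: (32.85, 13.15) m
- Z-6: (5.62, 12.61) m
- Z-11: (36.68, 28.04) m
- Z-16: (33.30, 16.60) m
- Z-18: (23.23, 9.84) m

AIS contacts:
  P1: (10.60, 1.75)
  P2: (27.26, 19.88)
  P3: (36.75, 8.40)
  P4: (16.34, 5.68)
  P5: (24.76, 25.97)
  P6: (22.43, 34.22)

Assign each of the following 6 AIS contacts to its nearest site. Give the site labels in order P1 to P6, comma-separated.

Z-6, Z-16, Z-14, Z-18, Z-3, Z-3

P1 → Z-6 (d²=142.74)
P2 → Z-16 (d²=47.24)
P3 → Z-14 (d²=37.77)
P4 → Z-18 (d²=64.78)
P5 → Z-3 (d²=66.68)
P6 → Z-3 (d²=95.51)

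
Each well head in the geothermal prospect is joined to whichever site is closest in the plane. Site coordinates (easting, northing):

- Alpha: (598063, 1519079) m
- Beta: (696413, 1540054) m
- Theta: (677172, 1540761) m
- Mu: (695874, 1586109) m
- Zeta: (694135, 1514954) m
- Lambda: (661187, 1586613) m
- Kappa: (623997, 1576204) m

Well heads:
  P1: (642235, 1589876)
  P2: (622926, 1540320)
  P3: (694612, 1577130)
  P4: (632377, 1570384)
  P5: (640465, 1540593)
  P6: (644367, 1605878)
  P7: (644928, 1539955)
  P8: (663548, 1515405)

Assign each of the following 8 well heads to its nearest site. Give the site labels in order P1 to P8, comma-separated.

P1 → Lambda (d²=369825473.00)
P2 → Alpha (d²=1069348850.00)
P3 → Mu (d²=82215085.00)
P4 → Kappa (d²=104096800.00)
P5 → Theta (d²=1347432073.00)
P6 → Lambda (d²=654052625.00)
P7 → Theta (d²=1040325172.00)
P8 → Theta (d²=828540112.00)

Lambda, Alpha, Mu, Kappa, Theta, Lambda, Theta, Theta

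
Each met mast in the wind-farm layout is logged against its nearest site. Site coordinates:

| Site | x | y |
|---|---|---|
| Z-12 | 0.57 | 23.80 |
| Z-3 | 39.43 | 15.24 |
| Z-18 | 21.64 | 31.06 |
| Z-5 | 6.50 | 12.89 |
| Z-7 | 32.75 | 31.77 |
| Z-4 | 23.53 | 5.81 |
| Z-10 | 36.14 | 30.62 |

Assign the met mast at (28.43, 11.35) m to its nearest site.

Squared distances to each site:
Z-12: 931.182; Z-3: 136.132; Z-18: 434.588; Z-5: 483.296; Z-7: 435.639; Z-4: 54.702; Z-10: 430.777.
Minimum at Z-4.

Z-4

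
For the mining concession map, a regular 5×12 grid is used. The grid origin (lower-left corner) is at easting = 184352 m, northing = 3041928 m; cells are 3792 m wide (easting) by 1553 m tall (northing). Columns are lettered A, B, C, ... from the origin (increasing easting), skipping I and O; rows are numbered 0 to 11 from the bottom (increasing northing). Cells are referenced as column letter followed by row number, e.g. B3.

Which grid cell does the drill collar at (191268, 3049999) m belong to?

Column index: ⌊(191268 − 184352) / 3792⌋ = ⌊1.824⌋ = 1 → column B
Row offset from origin: ⌊(3049999 − 3041928) / 1553⌋ = ⌊5.197⌋ = 5 → row 5

B5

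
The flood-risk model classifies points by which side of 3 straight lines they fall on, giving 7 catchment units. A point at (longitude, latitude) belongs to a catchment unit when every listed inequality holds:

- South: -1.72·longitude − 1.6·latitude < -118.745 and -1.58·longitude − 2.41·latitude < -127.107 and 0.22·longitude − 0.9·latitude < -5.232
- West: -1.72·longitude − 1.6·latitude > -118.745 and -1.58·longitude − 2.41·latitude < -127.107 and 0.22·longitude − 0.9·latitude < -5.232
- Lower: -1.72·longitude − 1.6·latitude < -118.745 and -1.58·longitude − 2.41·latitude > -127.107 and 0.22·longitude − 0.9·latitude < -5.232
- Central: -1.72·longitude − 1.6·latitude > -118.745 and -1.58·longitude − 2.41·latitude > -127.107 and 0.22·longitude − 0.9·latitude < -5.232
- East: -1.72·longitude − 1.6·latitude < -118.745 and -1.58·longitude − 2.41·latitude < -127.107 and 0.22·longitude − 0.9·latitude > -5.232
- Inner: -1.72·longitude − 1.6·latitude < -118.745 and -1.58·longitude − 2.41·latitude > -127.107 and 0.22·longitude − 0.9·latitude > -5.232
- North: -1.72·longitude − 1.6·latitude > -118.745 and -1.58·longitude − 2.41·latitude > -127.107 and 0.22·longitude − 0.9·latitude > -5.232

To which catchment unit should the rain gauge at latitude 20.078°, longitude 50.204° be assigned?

West

-1.72·50.204 − 1.6·20.078 = -118.476, which is > -118.745
-1.58·50.204 − 2.41·20.078 = -127.710, which is < -127.107
0.22·50.204 − 0.9·20.078 = -7.025, which is < -5.232
This sign pattern matches West.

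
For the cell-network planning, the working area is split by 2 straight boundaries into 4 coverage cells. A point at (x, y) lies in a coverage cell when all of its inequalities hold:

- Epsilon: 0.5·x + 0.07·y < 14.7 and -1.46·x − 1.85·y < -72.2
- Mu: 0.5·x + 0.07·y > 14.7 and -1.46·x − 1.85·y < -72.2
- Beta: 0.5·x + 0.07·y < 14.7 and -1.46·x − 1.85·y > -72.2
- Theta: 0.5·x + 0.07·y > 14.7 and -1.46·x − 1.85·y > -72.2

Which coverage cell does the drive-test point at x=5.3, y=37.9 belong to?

Epsilon

0.5·5.3 + 0.07·37.9 = 5.303, which is < 14.7
-1.46·5.3 − 1.85·37.9 = -77.853, which is < -72.2
This sign pattern matches Epsilon.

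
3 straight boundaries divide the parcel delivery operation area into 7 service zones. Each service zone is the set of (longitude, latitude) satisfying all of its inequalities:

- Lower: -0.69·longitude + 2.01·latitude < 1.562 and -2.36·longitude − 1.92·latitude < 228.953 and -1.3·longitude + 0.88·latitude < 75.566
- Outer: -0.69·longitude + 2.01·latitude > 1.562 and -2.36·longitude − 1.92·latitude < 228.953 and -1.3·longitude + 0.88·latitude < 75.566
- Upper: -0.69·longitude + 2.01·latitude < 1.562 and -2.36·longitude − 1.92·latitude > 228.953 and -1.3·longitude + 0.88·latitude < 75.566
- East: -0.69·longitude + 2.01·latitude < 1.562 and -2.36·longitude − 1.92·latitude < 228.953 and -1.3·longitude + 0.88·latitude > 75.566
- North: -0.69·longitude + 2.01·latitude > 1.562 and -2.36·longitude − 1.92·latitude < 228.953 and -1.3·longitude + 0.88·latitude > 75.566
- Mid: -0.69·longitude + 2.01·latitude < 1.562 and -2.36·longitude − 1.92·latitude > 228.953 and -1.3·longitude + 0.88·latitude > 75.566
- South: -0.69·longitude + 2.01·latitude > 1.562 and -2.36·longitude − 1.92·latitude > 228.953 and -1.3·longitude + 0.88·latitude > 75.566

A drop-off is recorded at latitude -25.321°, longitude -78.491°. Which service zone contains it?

-0.69·-78.491 + 2.01·-25.321 = 3.264, which is > 1.562
-2.36·-78.491 − 1.92·-25.321 = 233.855, which is > 228.953
-1.3·-78.491 + 0.88·-25.321 = 79.756, which is > 75.566
This sign pattern matches South.

South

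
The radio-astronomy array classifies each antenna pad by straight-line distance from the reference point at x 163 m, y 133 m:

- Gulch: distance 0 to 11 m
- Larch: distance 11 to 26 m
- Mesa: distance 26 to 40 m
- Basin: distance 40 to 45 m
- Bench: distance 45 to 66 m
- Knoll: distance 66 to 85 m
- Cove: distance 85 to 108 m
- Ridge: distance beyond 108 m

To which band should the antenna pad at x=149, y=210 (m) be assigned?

Distance = √((149−163)² + (210−133)²) = √(196.000 + 5929.000) = 78.262 m.
66 ≤ 78.262 < 85 → Knoll.

Knoll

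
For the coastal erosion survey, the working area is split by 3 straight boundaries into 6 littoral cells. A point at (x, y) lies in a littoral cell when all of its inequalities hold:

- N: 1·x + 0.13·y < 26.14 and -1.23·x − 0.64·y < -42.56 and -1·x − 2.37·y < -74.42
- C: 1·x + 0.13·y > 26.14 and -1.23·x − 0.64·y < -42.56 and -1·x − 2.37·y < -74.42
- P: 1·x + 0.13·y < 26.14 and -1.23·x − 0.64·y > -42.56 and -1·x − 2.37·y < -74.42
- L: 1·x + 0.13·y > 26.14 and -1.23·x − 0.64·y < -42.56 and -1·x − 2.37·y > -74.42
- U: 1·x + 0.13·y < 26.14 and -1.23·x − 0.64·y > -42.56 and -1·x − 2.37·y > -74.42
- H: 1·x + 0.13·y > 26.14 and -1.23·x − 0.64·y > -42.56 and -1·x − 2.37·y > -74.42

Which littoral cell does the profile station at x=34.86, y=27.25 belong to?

1·34.86 + 0.13·27.25 = 38.402, which is > 26.14
-1.23·34.86 − 0.64·27.25 = -60.318, which is < -42.56
-1·34.86 − 2.37·27.25 = -99.442, which is < -74.42
This sign pattern matches C.

C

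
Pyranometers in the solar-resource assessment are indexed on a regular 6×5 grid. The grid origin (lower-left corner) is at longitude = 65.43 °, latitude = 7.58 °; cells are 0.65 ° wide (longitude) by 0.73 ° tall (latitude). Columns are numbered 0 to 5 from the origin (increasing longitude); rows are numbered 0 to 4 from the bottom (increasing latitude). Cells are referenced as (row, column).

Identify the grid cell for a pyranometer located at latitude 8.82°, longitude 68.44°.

Column index: ⌊(68.44 − 65.43) / 0.65⌋ = ⌊4.631⌋ = 4
Row offset from origin: ⌊(8.82 − 7.58) / 0.73⌋ = ⌊1.699⌋ = 1 → row 1

(1, 4)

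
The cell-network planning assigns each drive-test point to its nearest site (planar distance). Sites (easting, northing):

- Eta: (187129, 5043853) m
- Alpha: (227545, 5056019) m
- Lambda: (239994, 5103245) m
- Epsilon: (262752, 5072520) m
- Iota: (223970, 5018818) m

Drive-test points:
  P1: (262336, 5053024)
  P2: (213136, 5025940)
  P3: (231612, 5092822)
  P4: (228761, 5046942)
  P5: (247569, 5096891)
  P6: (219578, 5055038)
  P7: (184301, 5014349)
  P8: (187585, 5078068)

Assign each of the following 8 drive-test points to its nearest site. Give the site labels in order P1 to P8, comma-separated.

Epsilon, Iota, Lambda, Alpha, Lambda, Alpha, Eta, Eta

P1 → Epsilon (d²=380267072.00)
P2 → Iota (d²=168098440.00)
P3 → Lambda (d²=178896853.00)
P4 → Alpha (d²=83870585.00)
P5 → Lambda (d²=97753941.00)
P6 → Alpha (d²=64435450.00)
P7 → Eta (d²=878483600.00)
P8 → Eta (d²=1170874161.00)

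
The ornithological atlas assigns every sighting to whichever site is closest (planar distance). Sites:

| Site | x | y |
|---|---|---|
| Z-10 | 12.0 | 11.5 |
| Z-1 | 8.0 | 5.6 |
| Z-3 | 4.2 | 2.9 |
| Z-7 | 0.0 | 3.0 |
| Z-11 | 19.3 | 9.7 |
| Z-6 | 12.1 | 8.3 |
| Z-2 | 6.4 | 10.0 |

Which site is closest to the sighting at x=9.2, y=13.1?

Squared distances to each site:
Z-10: 10.400; Z-1: 57.690; Z-3: 129.040; Z-7: 186.650; Z-11: 113.570; Z-6: 31.450; Z-2: 17.450.
Minimum at Z-10.

Z-10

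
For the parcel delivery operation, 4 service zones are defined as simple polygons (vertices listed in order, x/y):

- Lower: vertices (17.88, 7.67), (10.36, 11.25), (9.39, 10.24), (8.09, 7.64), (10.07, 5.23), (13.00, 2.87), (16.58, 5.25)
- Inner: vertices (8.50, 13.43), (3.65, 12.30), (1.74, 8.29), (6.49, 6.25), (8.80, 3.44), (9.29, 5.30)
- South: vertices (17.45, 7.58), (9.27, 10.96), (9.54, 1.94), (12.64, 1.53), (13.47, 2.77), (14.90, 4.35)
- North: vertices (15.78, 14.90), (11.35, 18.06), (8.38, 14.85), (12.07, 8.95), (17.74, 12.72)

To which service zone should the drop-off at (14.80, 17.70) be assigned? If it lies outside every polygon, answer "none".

Cast a ray rightward from (14.80, 17.70). For each polygon, the edges (by vertex number in listed order) whose endpoints lie on opposite sides of y = 17.70, where each meets that height, and whether that is right or left of the point:
Lower: no edge straddles that height → 0 crossings.
Inner: no edge straddles that height → 0 crossings.
South: no edge straddles that height → 0 crossings.
North: 1–2 at x≈11.855 (left), 2–3 at x≈11.017 (left) → 0 crossings.
All counts are even, so the point lies outside every listed polygon.

none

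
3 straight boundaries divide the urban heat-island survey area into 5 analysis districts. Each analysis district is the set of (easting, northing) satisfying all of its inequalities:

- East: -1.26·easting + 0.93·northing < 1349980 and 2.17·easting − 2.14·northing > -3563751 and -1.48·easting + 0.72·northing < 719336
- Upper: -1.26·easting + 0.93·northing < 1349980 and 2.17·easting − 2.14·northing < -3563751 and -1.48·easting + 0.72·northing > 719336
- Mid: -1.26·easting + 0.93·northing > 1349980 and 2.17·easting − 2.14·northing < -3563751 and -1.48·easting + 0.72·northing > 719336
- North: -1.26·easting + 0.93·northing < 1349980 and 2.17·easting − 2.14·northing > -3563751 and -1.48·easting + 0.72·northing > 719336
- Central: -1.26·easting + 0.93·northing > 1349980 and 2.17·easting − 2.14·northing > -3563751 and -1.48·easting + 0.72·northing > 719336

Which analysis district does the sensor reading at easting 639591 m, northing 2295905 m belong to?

-1.26·639591 + 0.93·2295905 = 1329306.990, which is < 1349980
2.17·639591 − 2.14·2295905 = -3525324.230, which is > -3563751
-1.48·639591 + 0.72·2295905 = 706456.920, which is < 719336
This sign pattern matches East.

East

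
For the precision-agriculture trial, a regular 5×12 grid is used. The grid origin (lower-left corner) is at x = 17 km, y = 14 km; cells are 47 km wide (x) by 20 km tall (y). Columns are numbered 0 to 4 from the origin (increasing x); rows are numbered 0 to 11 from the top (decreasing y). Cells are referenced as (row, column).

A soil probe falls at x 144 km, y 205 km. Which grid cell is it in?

(2, 2)

Column index: ⌊(144 − 17) / 47⌋ = ⌊2.702⌋ = 2
Row offset from origin: ⌊(205 − 14) / 20⌋ = ⌊9.550⌋ = 9 → row 2 (counted from top)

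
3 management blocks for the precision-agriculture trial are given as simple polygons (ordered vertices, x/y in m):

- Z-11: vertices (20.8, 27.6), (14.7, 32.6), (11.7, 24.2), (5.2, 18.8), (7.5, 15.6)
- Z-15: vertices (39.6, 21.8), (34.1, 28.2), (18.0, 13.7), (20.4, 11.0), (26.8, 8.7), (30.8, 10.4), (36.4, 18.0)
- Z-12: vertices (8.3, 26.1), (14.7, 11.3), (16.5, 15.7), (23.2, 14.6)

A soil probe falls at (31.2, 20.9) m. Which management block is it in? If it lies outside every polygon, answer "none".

Z-15

Cast a ray rightward from (31.2, 20.9). For each polygon, the edges (by vertex number in listed order) whose endpoints lie on opposite sides of y = 20.9, where each meets that height, and whether that is right or left of the point:
Z-11: 3–4 at x≈7.73 (left), 5–1 at x≈13.37 (left) → 0 crossings.
Z-15: 2–3 at x≈25.99 (left), 7–1 at x≈38.84 (right) → 1 crossing.
Z-12: 1–2 at x≈10.55 (left), 4–1 at x≈15.04 (left) → 0 crossings.
Only Z-15 has an odd count, so the point is inside Z-15.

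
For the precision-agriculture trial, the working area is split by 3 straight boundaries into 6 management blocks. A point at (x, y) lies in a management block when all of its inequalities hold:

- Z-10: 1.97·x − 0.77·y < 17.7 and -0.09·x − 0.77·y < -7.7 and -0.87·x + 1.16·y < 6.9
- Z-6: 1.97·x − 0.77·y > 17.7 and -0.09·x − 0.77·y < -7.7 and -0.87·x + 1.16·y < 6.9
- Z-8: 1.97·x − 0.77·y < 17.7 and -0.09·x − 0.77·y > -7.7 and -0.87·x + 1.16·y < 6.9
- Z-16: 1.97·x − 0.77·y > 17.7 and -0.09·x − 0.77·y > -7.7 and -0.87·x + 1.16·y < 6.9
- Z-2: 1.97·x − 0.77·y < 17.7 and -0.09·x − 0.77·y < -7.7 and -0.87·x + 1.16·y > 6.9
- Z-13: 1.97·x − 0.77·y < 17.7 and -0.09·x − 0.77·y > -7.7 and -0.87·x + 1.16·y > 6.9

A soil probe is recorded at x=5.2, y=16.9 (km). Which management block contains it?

Z-2

1.97·5.2 − 0.77·16.9 = -2.769, which is < 17.7
-0.09·5.2 − 0.77·16.9 = -13.481, which is < -7.7
-0.87·5.2 + 1.16·16.9 = 15.080, which is > 6.9
This sign pattern matches Z-2.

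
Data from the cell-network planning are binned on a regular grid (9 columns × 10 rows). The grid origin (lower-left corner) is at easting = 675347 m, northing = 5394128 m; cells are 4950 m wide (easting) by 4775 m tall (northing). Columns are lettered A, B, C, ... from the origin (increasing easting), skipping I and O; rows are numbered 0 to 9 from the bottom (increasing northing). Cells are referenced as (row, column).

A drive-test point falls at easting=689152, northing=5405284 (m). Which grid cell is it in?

(2, C)

Column index: ⌊(689152 − 675347) / 4950⌋ = ⌊2.789⌋ = 2 → column C
Row offset from origin: ⌊(5405284 − 5394128) / 4775⌋ = ⌊2.336⌋ = 2 → row 2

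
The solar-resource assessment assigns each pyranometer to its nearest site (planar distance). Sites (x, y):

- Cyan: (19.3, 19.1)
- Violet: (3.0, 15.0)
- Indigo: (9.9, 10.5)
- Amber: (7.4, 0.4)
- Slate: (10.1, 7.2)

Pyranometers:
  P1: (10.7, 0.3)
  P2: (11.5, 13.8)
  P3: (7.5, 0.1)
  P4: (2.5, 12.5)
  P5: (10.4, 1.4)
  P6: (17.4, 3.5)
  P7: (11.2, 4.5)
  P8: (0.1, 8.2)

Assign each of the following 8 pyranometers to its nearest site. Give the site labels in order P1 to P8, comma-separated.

Amber, Indigo, Amber, Violet, Amber, Slate, Slate, Violet

P1 → Amber (d²=10.90)
P2 → Indigo (d²=13.45)
P3 → Amber (d²=0.10)
P4 → Violet (d²=6.50)
P5 → Amber (d²=10.00)
P6 → Slate (d²=66.98)
P7 → Slate (d²=8.50)
P8 → Violet (d²=54.65)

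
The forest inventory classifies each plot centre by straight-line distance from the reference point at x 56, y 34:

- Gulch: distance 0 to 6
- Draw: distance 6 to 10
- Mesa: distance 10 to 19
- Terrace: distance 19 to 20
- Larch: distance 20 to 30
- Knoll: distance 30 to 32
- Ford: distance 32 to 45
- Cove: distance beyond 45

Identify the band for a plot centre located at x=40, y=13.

Distance = √((40−56)² + (13−34)²) = √(256.000 + 441.000) = 26.401.
20 ≤ 26.401 < 30 → Larch.

Larch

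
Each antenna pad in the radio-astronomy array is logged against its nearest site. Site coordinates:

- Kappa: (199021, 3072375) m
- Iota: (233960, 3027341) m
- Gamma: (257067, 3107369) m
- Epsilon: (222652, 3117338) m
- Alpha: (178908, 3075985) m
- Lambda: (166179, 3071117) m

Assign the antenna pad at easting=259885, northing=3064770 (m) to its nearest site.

Squared distances to each site:
Kappa: 3762262521.000; Iota: 2073035666.000; Gamma: 1822615925.000; Epsilon: 4149690913.000; Alpha: 6683050754.000; Lambda: 8821098845.000.
Minimum at Gamma.

Gamma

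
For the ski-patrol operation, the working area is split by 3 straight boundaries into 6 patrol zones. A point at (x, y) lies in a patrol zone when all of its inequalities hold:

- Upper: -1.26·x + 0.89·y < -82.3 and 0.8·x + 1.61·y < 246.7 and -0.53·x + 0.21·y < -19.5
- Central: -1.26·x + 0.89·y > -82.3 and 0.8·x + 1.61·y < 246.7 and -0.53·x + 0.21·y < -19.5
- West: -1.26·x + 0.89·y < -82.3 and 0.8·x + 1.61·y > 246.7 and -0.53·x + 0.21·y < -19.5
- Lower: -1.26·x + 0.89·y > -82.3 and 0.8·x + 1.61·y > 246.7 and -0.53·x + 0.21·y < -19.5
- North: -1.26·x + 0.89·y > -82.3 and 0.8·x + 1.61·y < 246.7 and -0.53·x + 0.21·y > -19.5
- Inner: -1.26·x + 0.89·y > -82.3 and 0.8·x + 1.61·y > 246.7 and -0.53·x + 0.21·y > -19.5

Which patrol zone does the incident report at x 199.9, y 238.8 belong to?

-1.26·199.9 + 0.89·238.8 = -39.342, which is > -82.3
0.8·199.9 + 1.61·238.8 = 544.388, which is > 246.7
-0.53·199.9 + 0.21·238.8 = -55.799, which is < -19.5
This sign pattern matches Lower.

Lower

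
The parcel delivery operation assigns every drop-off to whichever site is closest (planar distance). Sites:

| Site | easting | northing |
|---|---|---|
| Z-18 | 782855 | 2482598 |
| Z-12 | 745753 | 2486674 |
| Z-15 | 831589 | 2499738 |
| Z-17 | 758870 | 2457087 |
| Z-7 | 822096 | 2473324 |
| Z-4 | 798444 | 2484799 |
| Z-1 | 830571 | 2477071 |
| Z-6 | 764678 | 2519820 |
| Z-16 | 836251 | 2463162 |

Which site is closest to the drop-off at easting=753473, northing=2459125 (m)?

Z-17

Squared distances to each site:
Z-18: 1414283653.000; Z-12: 818545801.000; Z-15: 7751525225.000; Z-17: 33281053.000; Z-7: 4910727730.000; Z-4: 2681545117.000; Z-1: 6266160520.000; Z-6: 3809435050.000; Z-16: 6868494653.000.
Minimum at Z-17.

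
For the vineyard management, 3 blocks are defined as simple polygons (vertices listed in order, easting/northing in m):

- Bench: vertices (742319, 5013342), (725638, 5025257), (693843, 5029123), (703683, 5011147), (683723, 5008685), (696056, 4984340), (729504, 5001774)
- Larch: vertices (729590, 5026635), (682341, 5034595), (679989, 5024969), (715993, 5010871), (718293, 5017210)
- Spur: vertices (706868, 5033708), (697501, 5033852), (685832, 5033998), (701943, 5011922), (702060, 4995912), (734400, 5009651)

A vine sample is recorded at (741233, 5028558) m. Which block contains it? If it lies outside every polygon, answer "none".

none

Cast a ray rightward from (741233, 5028558). For each polygon, the edges (by vertex number in listed order) whose endpoints lie on opposite sides of northing = 5028558, where each meets that height, and whether that is right or left of the point:
Bench: 2–3 at easting≈698489.7 (left), 3–4 at easting≈694152.3 (left) → 0 crossings.
Larch: 1–2 at easting≈718175.4 (left), 2–3 at easting≈680865.9 (left) → 0 crossings.
Spur: 3–4 at easting≈689802.1 (left), 6–1 at easting≈712761.9 (left) → 0 crossings.
All counts are even, so the point lies outside every listed polygon.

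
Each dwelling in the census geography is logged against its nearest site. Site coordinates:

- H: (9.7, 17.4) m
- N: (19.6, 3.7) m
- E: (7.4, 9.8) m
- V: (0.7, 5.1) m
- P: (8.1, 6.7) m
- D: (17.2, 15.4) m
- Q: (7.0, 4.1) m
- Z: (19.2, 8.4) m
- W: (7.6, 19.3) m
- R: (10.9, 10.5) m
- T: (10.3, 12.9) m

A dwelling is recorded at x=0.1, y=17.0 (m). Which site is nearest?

W

Squared distances to each site:
H: 92.320; N: 557.140; E: 105.130; V: 141.970; P: 170.090; D: 294.970; Q: 214.020; Z: 438.770; W: 61.540; R: 158.890; T: 120.850.
Minimum at W.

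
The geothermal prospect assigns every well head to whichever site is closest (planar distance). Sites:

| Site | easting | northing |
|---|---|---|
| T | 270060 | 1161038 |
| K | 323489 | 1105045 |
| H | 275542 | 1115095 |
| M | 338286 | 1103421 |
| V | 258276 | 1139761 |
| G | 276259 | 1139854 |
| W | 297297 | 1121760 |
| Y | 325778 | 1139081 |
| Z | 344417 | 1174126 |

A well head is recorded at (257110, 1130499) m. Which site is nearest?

Squared distances to each site:
T: 1100333021.000; K: 5054077757.000; H: 577021840.000; M: 7322761060.000; V: 87144200.000; G: 454200226.000; W: 1691365090.000; Y: 4788944948.000; Z: 9525827378.000.
Minimum at V.

V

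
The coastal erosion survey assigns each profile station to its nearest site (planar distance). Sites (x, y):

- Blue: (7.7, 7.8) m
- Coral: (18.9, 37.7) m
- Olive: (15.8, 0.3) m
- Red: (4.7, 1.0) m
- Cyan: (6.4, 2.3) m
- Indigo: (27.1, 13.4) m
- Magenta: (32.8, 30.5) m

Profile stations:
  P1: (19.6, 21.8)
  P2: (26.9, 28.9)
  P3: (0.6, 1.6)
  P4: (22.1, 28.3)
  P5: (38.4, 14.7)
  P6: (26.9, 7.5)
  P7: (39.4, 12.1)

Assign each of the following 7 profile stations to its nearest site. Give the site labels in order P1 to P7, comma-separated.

Indigo, Magenta, Red, Coral, Indigo, Indigo, Indigo

P1 → Indigo (d²=126.81)
P2 → Magenta (d²=37.37)
P3 → Red (d²=17.17)
P4 → Coral (d²=98.60)
P5 → Indigo (d²=129.38)
P6 → Indigo (d²=34.85)
P7 → Indigo (d²=152.98)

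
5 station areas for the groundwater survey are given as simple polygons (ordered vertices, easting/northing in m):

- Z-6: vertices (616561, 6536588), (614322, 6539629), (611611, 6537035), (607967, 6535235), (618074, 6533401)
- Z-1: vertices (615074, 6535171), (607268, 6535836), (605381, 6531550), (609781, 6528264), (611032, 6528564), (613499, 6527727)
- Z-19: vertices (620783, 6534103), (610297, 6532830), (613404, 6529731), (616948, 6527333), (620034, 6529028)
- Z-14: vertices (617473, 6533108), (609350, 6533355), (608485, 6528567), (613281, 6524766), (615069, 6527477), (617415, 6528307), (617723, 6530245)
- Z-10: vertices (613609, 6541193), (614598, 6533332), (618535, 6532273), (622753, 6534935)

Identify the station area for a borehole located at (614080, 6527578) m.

Cast a ray rightward from (614080, 6527578). For each polygon, the edges (by vertex number in listed order) whose endpoints lie on opposite sides of northing = 6527578, where each meets that height, and whether that is right or left of the point:
Z-6: no edge straddles that height → 0 crossings.
Z-1: no edge straddles that height → 0 crossings.
Z-19: 3–4 at easting≈616585.9 (right), 4–5 at easting≈617394.1 (right) → 2 crossings.
Z-14: 3–4 at easting≈609732.9 (left), 5–6 at easting≈615354.5 (right) → 1 crossing.
Z-10: no edge straddles that height → 0 crossings.
Only Z-14 has an odd count, so the point is inside Z-14.

Z-14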